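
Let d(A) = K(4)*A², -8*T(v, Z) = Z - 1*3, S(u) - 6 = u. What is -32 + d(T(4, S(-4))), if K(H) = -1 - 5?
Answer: -1027/32 ≈ -32.094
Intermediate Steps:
S(u) = 6 + u
T(v, Z) = 3/8 - Z/8 (T(v, Z) = -(Z - 1*3)/8 = -(Z - 3)/8 = -(-3 + Z)/8 = 3/8 - Z/8)
K(H) = -6
d(A) = -6*A²
-32 + d(T(4, S(-4))) = -32 - 6*(3/8 - (6 - 4)/8)² = -32 - 6*(3/8 - ⅛*2)² = -32 - 6*(3/8 - ¼)² = -32 - 6*(⅛)² = -32 - 6*1/64 = -32 - 3/32 = -1027/32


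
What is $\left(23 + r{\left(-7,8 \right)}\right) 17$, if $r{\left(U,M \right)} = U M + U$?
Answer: $-680$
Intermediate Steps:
$r{\left(U,M \right)} = U + M U$ ($r{\left(U,M \right)} = M U + U = U + M U$)
$\left(23 + r{\left(-7,8 \right)}\right) 17 = \left(23 - 7 \left(1 + 8\right)\right) 17 = \left(23 - 63\right) 17 = \left(-40\right) 17 = -680$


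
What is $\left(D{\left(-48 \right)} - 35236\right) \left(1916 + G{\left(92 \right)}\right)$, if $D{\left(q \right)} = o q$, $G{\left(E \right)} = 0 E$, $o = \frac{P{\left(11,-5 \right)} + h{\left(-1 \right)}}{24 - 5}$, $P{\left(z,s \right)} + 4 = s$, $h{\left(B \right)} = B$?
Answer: $- \frac{1281811664}{19} \approx -6.7464 \cdot 10^{7}$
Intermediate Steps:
$P{\left(z,s \right)} = -4 + s$
$o = - \frac{10}{19}$ ($o = \frac{\left(-4 - 5\right) - 1}{24 - 5} = \frac{-9 - 1}{19} = \left(-10\right) \frac{1}{19} = - \frac{10}{19} \approx -0.52632$)
$G{\left(E \right)} = 0$
$D{\left(q \right)} = - \frac{10 q}{19}$
$\left(D{\left(-48 \right)} - 35236\right) \left(1916 + G{\left(92 \right)}\right) = \left(\left(- \frac{10}{19}\right) \left(-48\right) - 35236\right) \left(1916 + 0\right) = \left(\frac{480}{19} - 35236\right) 1916 = \left(- \frac{669004}{19}\right) 1916 = - \frac{1281811664}{19}$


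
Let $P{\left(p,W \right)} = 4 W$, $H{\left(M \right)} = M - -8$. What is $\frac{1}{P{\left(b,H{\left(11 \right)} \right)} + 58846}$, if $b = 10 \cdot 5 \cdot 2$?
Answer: $\frac{1}{58922} \approx 1.6972 \cdot 10^{-5}$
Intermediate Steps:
$H{\left(M \right)} = 8 + M$ ($H{\left(M \right)} = M + 8 = 8 + M$)
$b = 100$ ($b = 50 \cdot 2 = 100$)
$\frac{1}{P{\left(b,H{\left(11 \right)} \right)} + 58846} = \frac{1}{4 \left(8 + 11\right) + 58846} = \frac{1}{4 \cdot 19 + 58846} = \frac{1}{76 + 58846} = \frac{1}{58922}$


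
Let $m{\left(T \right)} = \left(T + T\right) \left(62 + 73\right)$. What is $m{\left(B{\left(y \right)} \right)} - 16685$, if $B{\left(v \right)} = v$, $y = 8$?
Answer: $-14525$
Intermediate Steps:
$m{\left(T \right)} = 270 T$ ($m{\left(T \right)} = 2 T 135 = 270 T$)
$m{\left(B{\left(y \right)} \right)} - 16685 = 270 \cdot 8 - 16685 = 2160 - 16685 = -14525$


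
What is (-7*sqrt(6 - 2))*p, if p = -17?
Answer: 238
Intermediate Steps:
(-7*sqrt(6 - 2))*p = -7*sqrt(6 - 2)*(-17) = -7*sqrt(4)*(-17) = -7*2*(-17) = -14*(-17) = 238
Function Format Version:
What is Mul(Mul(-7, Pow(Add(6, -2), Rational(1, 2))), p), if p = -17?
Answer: 238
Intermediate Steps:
Mul(Mul(-7, Pow(Add(6, -2), Rational(1, 2))), p) = Mul(Mul(-7, Pow(Add(6, -2), Rational(1, 2))), -17) = Mul(Mul(-7, Pow(4, Rational(1, 2))), -17) = Mul(Mul(-7, 2), -17) = Mul(-14, -17) = 238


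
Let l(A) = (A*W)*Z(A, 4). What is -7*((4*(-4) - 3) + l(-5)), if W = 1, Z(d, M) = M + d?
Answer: 98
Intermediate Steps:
l(A) = A*(4 + A) (l(A) = (A*1)*(4 + A) = A*(4 + A))
-7*((4*(-4) - 3) + l(-5)) = -7*((4*(-4) - 3) - 5*(4 - 5)) = -7*((-16 - 3) - 5*(-1)) = -7*(-19 + 5) = -7*(-14) = 98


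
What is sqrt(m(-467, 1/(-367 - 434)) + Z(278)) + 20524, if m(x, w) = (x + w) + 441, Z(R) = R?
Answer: 20524 + sqrt(17964739)/267 ≈ 20540.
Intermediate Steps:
m(x, w) = 441 + w + x (m(x, w) = (w + x) + 441 = 441 + w + x)
sqrt(m(-467, 1/(-367 - 434)) + Z(278)) + 20524 = sqrt((441 + 1/(-367 - 434) - 467) + 278) + 20524 = sqrt((441 + 1/(-801) - 467) + 278) + 20524 = sqrt((441 - 1/801 - 467) + 278) + 20524 = sqrt(-20827/801 + 278) + 20524 = sqrt(201851/801) + 20524 = sqrt(17964739)/267 + 20524 = 20524 + sqrt(17964739)/267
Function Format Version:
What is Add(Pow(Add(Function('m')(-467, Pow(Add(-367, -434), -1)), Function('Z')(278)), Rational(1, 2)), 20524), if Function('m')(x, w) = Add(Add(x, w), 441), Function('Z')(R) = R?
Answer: Add(20524, Mul(Rational(1, 267), Pow(17964739, Rational(1, 2)))) ≈ 20540.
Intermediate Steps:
Function('m')(x, w) = Add(441, w, x) (Function('m')(x, w) = Add(Add(w, x), 441) = Add(441, w, x))
Add(Pow(Add(Function('m')(-467, Pow(Add(-367, -434), -1)), Function('Z')(278)), Rational(1, 2)), 20524) = Add(Pow(Add(Add(441, Pow(Add(-367, -434), -1), -467), 278), Rational(1, 2)), 20524) = Add(Pow(Add(Add(441, Pow(-801, -1), -467), 278), Rational(1, 2)), 20524) = Add(Pow(Add(Add(441, Rational(-1, 801), -467), 278), Rational(1, 2)), 20524) = Add(Pow(Add(Rational(-20827, 801), 278), Rational(1, 2)), 20524) = Add(Pow(Rational(201851, 801), Rational(1, 2)), 20524) = Add(Mul(Rational(1, 267), Pow(17964739, Rational(1, 2))), 20524) = Add(20524, Mul(Rational(1, 267), Pow(17964739, Rational(1, 2))))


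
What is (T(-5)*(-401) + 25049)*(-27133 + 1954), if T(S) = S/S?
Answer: -620611992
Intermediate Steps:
T(S) = 1
(T(-5)*(-401) + 25049)*(-27133 + 1954) = (1*(-401) + 25049)*(-27133 + 1954) = (-401 + 25049)*(-25179) = 24648*(-25179) = -620611992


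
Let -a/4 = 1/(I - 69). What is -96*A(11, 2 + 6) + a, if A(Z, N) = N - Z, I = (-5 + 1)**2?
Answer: 15268/53 ≈ 288.08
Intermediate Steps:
I = 16 (I = (-4)**2 = 16)
a = 4/53 (a = -4/(16 - 69) = -4/(-53) = -4*(-1/53) = 4/53 ≈ 0.075472)
-96*A(11, 2 + 6) + a = -96*((2 + 6) - 1*11) + 4/53 = -96*(8 - 11) + 4/53 = -96*(-3) + 4/53 = 288 + 4/53 = 15268/53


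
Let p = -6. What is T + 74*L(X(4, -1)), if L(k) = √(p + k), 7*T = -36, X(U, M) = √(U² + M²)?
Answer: -36/7 + 74*I*√(6 - √17) ≈ -5.1429 + 101.38*I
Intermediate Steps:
X(U, M) = √(M² + U²)
T = -36/7 (T = (⅐)*(-36) = -36/7 ≈ -5.1429)
L(k) = √(-6 + k)
T + 74*L(X(4, -1)) = -36/7 + 74*√(-6 + √((-1)² + 4²)) = -36/7 + 74*√(-6 + √(1 + 16)) = -36/7 + 74*√(-6 + √17)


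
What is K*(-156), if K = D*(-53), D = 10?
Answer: 82680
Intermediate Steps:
K = -530 (K = 10*(-53) = -530)
K*(-156) = -530*(-156) = 82680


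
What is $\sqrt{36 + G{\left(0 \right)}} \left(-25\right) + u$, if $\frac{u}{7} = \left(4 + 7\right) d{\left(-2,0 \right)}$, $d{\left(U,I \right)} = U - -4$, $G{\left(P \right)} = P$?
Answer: $4$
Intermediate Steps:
$d{\left(U,I \right)} = 4 + U$ ($d{\left(U,I \right)} = U + 4 = 4 + U$)
$u = 154$ ($u = 7 \left(4 + 7\right) \left(4 - 2\right) = 7 \cdot 11 \cdot 2 = 7 \cdot 22 = 154$)
$\sqrt{36 + G{\left(0 \right)}} \left(-25\right) + u = \sqrt{36 + 0} \left(-25\right) + 154 = \sqrt{36} \left(-25\right) + 154 = 6 \left(-25\right) + 154 = -150 + 154 = 4$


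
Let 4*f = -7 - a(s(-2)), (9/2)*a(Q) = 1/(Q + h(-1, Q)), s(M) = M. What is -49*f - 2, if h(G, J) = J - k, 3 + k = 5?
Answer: 2249/27 ≈ 83.296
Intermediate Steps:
k = 2 (k = -3 + 5 = 2)
h(G, J) = -2 + J (h(G, J) = J - 1*2 = J - 2 = -2 + J)
a(Q) = 2/(9*(-2 + 2*Q)) (a(Q) = 2/(9*(Q + (-2 + Q))) = 2/(9*(-2 + 2*Q)))
f = -47/27 (f = (-7 - 1/(9*(-1 - 2)))/4 = (-7 - 1/(9*(-3)))/4 = (-7 - (-1)/(9*3))/4 = (-7 - 1*(-1/27))/4 = (-7 + 1/27)/4 = (1/4)*(-188/27) = -47/27 ≈ -1.7407)
-49*f - 2 = -49*(-47/27) - 2 = 2303/27 - 2 = 2249/27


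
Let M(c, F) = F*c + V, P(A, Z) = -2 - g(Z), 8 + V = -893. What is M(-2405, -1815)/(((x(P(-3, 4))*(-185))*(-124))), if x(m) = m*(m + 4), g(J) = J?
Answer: 2182087/137640 ≈ 15.854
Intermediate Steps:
V = -901 (V = -8 - 893 = -901)
P(A, Z) = -2 - Z
M(c, F) = -901 + F*c (M(c, F) = F*c - 901 = -901 + F*c)
x(m) = m*(4 + m)
M(-2405, -1815)/(((x(P(-3, 4))*(-185))*(-124))) = (-901 - 1815*(-2405))/(((((-2 - 1*4)*(4 + (-2 - 1*4)))*(-185))*(-124))) = (-901 + 4365075)/(((((-2 - 4)*(4 + (-2 - 4)))*(-185))*(-124))) = 4364174/(((-6*(4 - 6)*(-185))*(-124))) = 4364174/(((-6*(-2)*(-185))*(-124))) = 4364174/(((12*(-185))*(-124))) = 4364174/((-2220*(-124))) = 4364174/275280 = 4364174*(1/275280) = 2182087/137640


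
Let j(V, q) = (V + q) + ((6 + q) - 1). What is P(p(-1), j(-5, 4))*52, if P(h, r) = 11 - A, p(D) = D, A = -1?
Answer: 624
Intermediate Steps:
j(V, q) = 5 + V + 2*q (j(V, q) = (V + q) + (5 + q) = 5 + V + 2*q)
P(h, r) = 12 (P(h, r) = 11 - 1*(-1) = 11 + 1 = 12)
P(p(-1), j(-5, 4))*52 = 12*52 = 624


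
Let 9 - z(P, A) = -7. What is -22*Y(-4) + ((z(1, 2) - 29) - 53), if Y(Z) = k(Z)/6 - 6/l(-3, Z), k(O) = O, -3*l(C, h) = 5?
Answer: -1958/15 ≈ -130.53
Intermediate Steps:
z(P, A) = 16 (z(P, A) = 9 - 1*(-7) = 9 + 7 = 16)
l(C, h) = -5/3 (l(C, h) = -⅓*5 = -5/3)
Y(Z) = 18/5 + Z/6 (Y(Z) = Z/6 - 6/(-5/3) = Z*(⅙) - 6*(-⅗) = Z/6 + 18/5 = 18/5 + Z/6)
-22*Y(-4) + ((z(1, 2) - 29) - 53) = -22*(18/5 + (⅙)*(-4)) + ((16 - 29) - 53) = -22*(18/5 - ⅔) + (-13 - 53) = -22*44/15 - 66 = -968/15 - 66 = -1958/15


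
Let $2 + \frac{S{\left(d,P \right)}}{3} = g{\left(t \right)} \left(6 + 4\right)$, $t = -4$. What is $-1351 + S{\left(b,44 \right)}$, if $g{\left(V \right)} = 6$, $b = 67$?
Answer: $-1177$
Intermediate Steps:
$S{\left(d,P \right)} = 174$ ($S{\left(d,P \right)} = -6 + 3 \cdot 6 \left(6 + 4\right) = -6 + 3 \cdot 6 \cdot 10 = -6 + 3 \cdot 60 = -6 + 180 = 174$)
$-1351 + S{\left(b,44 \right)} = -1351 + 174 = -1177$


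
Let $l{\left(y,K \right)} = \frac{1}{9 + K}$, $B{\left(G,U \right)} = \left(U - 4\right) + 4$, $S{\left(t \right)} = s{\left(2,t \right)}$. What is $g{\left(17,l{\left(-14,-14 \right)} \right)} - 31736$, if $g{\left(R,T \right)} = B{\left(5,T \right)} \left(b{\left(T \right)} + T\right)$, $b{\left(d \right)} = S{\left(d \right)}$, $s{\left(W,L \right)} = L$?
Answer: $- \frac{793398}{25} \approx -31736.0$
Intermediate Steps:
$S{\left(t \right)} = t$
$b{\left(d \right)} = d$
$B{\left(G,U \right)} = U$ ($B{\left(G,U \right)} = \left(-4 + U\right) + 4 = U$)
$g{\left(R,T \right)} = 2 T^{2}$ ($g{\left(R,T \right)} = T \left(T + T\right) = T 2 T = 2 T^{2}$)
$g{\left(17,l{\left(-14,-14 \right)} \right)} - 31736 = 2 \left(\frac{1}{9 - 14}\right)^{2} - 31736 = 2 \left(\frac{1}{-5}\right)^{2} - 31736 = 2 \left(- \frac{1}{5}\right)^{2} - 31736 = 2 \cdot \frac{1}{25} - 31736 = \frac{2}{25} - 31736 = - \frac{793398}{25}$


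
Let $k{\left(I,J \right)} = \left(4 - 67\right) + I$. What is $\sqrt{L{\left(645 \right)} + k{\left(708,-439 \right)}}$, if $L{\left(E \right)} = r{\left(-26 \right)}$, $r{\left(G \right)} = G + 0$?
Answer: $\sqrt{619} \approx 24.88$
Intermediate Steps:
$r{\left(G \right)} = G$
$L{\left(E \right)} = -26$
$k{\left(I,J \right)} = -63 + I$
$\sqrt{L{\left(645 \right)} + k{\left(708,-439 \right)}} = \sqrt{-26 + \left(-63 + 708\right)} = \sqrt{-26 + 645} = \sqrt{619}$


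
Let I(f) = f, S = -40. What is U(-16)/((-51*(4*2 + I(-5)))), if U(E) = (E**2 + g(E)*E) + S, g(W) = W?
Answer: -472/153 ≈ -3.0850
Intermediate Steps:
U(E) = -40 + 2*E**2 (U(E) = (E**2 + E*E) - 40 = (E**2 + E**2) - 40 = 2*E**2 - 40 = -40 + 2*E**2)
U(-16)/((-51*(4*2 + I(-5)))) = (-40 + 2*(-16)**2)/((-51*(4*2 - 5))) = (-40 + 2*256)/((-51*(8 - 5))) = (-40 + 512)/((-51*3)) = 472/(-153) = 472*(-1/153) = -472/153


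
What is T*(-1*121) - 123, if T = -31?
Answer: 3628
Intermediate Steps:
T*(-1*121) - 123 = -(-31)*121 - 123 = -31*(-121) - 123 = 3751 - 123 = 3628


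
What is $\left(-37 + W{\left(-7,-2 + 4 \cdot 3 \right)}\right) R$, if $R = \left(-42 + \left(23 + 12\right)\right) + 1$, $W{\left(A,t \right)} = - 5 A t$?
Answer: $-1878$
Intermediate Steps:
$W{\left(A,t \right)} = - 5 A t$
$R = -6$ ($R = \left(-42 + 35\right) + 1 = -7 + 1 = -6$)
$\left(-37 + W{\left(-7,-2 + 4 \cdot 3 \right)}\right) R = \left(-37 - - 35 \left(-2 + 4 \cdot 3\right)\right) \left(-6\right) = \left(-37 - - 35 \left(-2 + 12\right)\right) \left(-6\right) = \left(-37 - \left(-35\right) 10\right) \left(-6\right) = \left(-37 + 350\right) \left(-6\right) = 313 \left(-6\right) = -1878$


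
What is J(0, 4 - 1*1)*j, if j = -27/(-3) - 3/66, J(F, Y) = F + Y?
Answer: 591/22 ≈ 26.864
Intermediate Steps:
j = 197/22 (j = -27*(-1/3) - 3*1/66 = 9 - 1/22 = 197/22 ≈ 8.9545)
J(0, 4 - 1*1)*j = (0 + (4 - 1*1))*(197/22) = (0 + (4 - 1))*(197/22) = (0 + 3)*(197/22) = 3*(197/22) = 591/22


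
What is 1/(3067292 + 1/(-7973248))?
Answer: 7973248/24456279804415 ≈ 3.2602e-7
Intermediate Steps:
1/(3067292 + 1/(-7973248)) = 1/(3067292 - 1/7973248) = 1/(24456279804415/7973248) = 7973248/24456279804415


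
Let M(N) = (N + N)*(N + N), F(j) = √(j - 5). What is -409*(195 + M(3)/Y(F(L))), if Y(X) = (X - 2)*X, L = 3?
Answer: -77301 - 2454*I*√2 ≈ -77301.0 - 3470.5*I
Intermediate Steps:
F(j) = √(-5 + j)
M(N) = 4*N² (M(N) = (2*N)*(2*N) = 4*N²)
Y(X) = X*(-2 + X) (Y(X) = (-2 + X)*X = X*(-2 + X))
-409*(195 + M(3)/Y(F(L))) = -409*(195 + (4*3²)/((√(-5 + 3)*(-2 + √(-5 + 3))))) = -409*(195 + (4*9)/((√(-2)*(-2 + √(-2))))) = -409*(195 + 36/(((I*√2)*(-2 + I*√2)))) = -409*(195 + 36/((I*√2*(-2 + I*√2)))) = -409*(195 + 36*(-I*√2/(2*(-2 + I*√2)))) = -409*(195 - 18*I*√2/(-2 + I*√2)) = -79755 + 7362*I*√2/(-2 + I*√2)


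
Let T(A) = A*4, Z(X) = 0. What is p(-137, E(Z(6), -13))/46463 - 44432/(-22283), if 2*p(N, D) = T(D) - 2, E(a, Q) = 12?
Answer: 2064956525/1035335029 ≈ 1.9945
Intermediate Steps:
T(A) = 4*A
p(N, D) = -1 + 2*D (p(N, D) = (4*D - 2)/2 = (-2 + 4*D)/2 = -1 + 2*D)
p(-137, E(Z(6), -13))/46463 - 44432/(-22283) = (-1 + 2*12)/46463 - 44432/(-22283) = (-1 + 24)*(1/46463) - 44432*(-1/22283) = 23*(1/46463) + 44432/22283 = 23/46463 + 44432/22283 = 2064956525/1035335029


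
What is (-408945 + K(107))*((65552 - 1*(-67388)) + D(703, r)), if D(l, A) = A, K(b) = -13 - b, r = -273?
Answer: -54269426355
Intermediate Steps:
(-408945 + K(107))*((65552 - 1*(-67388)) + D(703, r)) = (-408945 + (-13 - 1*107))*((65552 - 1*(-67388)) - 273) = (-408945 + (-13 - 107))*((65552 + 67388) - 273) = (-408945 - 120)*(132940 - 273) = -409065*132667 = -54269426355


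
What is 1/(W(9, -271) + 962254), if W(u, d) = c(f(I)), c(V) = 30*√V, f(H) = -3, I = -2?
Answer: 481127/462966381608 - 15*I*√3/462966381608 ≈ 1.0392e-6 - 5.6118e-11*I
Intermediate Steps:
W(u, d) = 30*I*√3 (W(u, d) = 30*√(-3) = 30*(I*√3) = 30*I*√3)
1/(W(9, -271) + 962254) = 1/(30*I*√3 + 962254) = 1/(962254 + 30*I*√3)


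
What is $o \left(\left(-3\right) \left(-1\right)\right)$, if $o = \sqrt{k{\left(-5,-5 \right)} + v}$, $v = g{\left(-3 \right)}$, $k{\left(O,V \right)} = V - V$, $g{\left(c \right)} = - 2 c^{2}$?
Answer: $9 i \sqrt{2} \approx 12.728 i$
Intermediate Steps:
$k{\left(O,V \right)} = 0$
$v = -18$ ($v = - 2 \left(-3\right)^{2} = \left(-2\right) 9 = -18$)
$o = 3 i \sqrt{2}$ ($o = \sqrt{0 - 18} = \sqrt{-18} = 3 i \sqrt{2} \approx 4.2426 i$)
$o \left(\left(-3\right) \left(-1\right)\right) = 3 i \sqrt{2} \left(\left(-3\right) \left(-1\right)\right) = 3 i \sqrt{2} \cdot 3 = 9 i \sqrt{2}$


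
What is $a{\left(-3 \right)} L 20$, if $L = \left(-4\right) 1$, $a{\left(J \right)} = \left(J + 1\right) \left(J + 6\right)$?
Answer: $480$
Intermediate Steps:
$a{\left(J \right)} = \left(1 + J\right) \left(6 + J\right)$
$L = -4$
$a{\left(-3 \right)} L 20 = \left(6 + \left(-3\right)^{2} + 7 \left(-3\right)\right) \left(-4\right) 20 = \left(6 + 9 - 21\right) \left(-4\right) 20 = \left(-6\right) \left(-4\right) 20 = 24 \cdot 20 = 480$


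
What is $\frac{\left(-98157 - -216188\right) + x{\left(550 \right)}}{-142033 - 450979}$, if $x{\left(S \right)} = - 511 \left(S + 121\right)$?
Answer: $\frac{112425}{296506} \approx 0.37917$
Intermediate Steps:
$x{\left(S \right)} = -61831 - 511 S$ ($x{\left(S \right)} = - 511 \left(121 + S\right) = -61831 - 511 S$)
$\frac{\left(-98157 - -216188\right) + x{\left(550 \right)}}{-142033 - 450979} = \frac{\left(-98157 - -216188\right) - 342881}{-142033 - 450979} = \frac{\left(-98157 + 216188\right) - 342881}{-593012} = \left(118031 - 342881\right) \left(- \frac{1}{593012}\right) = \left(-224850\right) \left(- \frac{1}{593012}\right) = \frac{112425}{296506}$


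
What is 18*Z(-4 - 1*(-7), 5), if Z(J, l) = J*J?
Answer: 162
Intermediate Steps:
Z(J, l) = J**2
18*Z(-4 - 1*(-7), 5) = 18*(-4 - 1*(-7))**2 = 18*(-4 + 7)**2 = 18*3**2 = 18*9 = 162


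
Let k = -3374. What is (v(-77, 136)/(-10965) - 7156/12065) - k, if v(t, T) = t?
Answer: 89255623523/26458545 ≈ 3373.4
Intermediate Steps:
(v(-77, 136)/(-10965) - 7156/12065) - k = (-77/(-10965) - 7156/12065) - 1*(-3374) = (-77*(-1/10965) - 7156*1/12065) + 3374 = (77/10965 - 7156/12065) + 3374 = -15507307/26458545 + 3374 = 89255623523/26458545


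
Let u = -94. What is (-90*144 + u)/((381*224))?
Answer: -6527/42672 ≈ -0.15296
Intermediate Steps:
(-90*144 + u)/((381*224)) = (-90*144 - 94)/((381*224)) = (-12960 - 94)/85344 = -13054*1/85344 = -6527/42672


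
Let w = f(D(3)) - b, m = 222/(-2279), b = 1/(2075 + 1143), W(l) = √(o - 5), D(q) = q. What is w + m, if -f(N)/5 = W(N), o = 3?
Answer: -716675/7333822 - 5*I*√2 ≈ -0.097722 - 7.0711*I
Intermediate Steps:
W(l) = I*√2 (W(l) = √(3 - 5) = √(-2) = I*√2)
f(N) = -5*I*√2
b = 1/3218 ≈ 0.00031075
m = -222/2279 (m = 222*(-1/2279) = -222/2279 ≈ -0.097411)
w = -1/3218 - 5*I*√2 (w = -5*I*√2 - 1*1/3218 = -5*I*√2 - 1/3218 = -1/3218 - 5*I*√2 ≈ -0.00031075 - 7.0711*I)
w + m = (-1/3218 - 5*I*√2) - 222/2279 = -716675/7333822 - 5*I*√2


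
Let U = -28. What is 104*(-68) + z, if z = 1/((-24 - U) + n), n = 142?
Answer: -1032511/146 ≈ -7072.0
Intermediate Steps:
z = 1/146 (z = 1/((-24 - 1*(-28)) + 142) = 1/((-24 + 28) + 142) = 1/(4 + 142) = 1/146 ≈ 0.0068493)
104*(-68) + z = 104*(-68) + 1/146 = -7072 + 1/146 = -1032511/146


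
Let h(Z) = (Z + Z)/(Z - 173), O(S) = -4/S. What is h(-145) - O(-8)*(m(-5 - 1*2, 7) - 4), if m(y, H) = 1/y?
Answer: 6641/2226 ≈ 2.9834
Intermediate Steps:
h(Z) = 2*Z/(-173 + Z) (h(Z) = (2*Z)/(-173 + Z) = 2*Z/(-173 + Z))
h(-145) - O(-8)*(m(-5 - 1*2, 7) - 4) = 2*(-145)/(-173 - 145) - (-4/(-8))*(1/(-5 - 1*2) - 4) = 2*(-145)/(-318) - (-4*(-⅛))*(1/(-5 - 2) - 4) = 2*(-145)*(-1/318) - (1/(-7) - 4)/2 = 145/159 - (-⅐ - 4)/2 = 145/159 - (-29)/(2*7) = 145/159 - 1*(-29/14) = 145/159 + 29/14 = 6641/2226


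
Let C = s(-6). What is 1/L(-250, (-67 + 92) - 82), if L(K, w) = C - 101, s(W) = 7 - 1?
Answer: -1/95 ≈ -0.010526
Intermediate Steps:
s(W) = 6
C = 6
L(K, w) = -95 (L(K, w) = 6 - 101 = -95)
1/L(-250, (-67 + 92) - 82) = 1/(-95) = -1/95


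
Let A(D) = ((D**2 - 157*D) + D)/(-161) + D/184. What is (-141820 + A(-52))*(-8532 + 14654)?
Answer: -139850242543/161 ≈ -8.6863e+8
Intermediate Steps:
A(D) = -D**2/161 + 1255*D/1288 (A(D) = (D**2 - 156*D)*(-1/161) + D*(1/184) = (-D**2/161 + 156*D/161) + D/184 = -D**2/161 + 1255*D/1288)
(-141820 + A(-52))*(-8532 + 14654) = (-141820 + (1/1288)*(-52)*(1255 - 8*(-52)))*(-8532 + 14654) = (-141820 + (1/1288)*(-52)*(1255 + 416))*6122 = (-141820 + (1/1288)*(-52)*1671)*6122 = (-141820 - 21723/322)*6122 = -45687763/322*6122 = -139850242543/161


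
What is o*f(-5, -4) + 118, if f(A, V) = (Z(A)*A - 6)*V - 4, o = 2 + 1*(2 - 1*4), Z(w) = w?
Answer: 118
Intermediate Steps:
o = 0 (o = 2 + 1*(2 - 4) = 2 + 1*(-2) = 2 - 2 = 0)
f(A, V) = -4 + V*(-6 + A²) (f(A, V) = (A*A - 6)*V - 4 = (A² - 6)*V - 4 = (-6 + A²)*V - 4 = V*(-6 + A²) - 4 = -4 + V*(-6 + A²))
o*f(-5, -4) + 118 = 0*(-4 - 6*(-4) - 4*(-5)²) + 118 = 0*(-4 + 24 - 4*25) + 118 = 0*(-4 + 24 - 100) + 118 = 0*(-80) + 118 = 0 + 118 = 118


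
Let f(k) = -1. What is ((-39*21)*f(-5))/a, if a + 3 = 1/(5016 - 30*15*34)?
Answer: -8422596/30853 ≈ -272.99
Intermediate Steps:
a = -30853/10284 (a = -3 + 1/(5016 - 30*15*34) = -3 + 1/(5016 - 450*34) = -3 + 1/(5016 - 15300) = -3 + 1/(-10284) = -3 - 1/10284 = -30853/10284 ≈ -3.0001)
((-39*21)*f(-5))/a = (-39*21*(-1))/(-30853/10284) = -819*(-1)*(-10284/30853) = 819*(-10284/30853) = -8422596/30853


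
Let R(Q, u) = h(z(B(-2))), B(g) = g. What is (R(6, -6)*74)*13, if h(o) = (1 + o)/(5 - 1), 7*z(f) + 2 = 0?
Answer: 2405/14 ≈ 171.79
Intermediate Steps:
z(f) = -2/7 (z(f) = -2/7 + (1/7)*0 = -2/7 + 0 = -2/7)
h(o) = 1/4 + o/4 (h(o) = (1 + o)/4 = (1 + o)*(1/4) = 1/4 + o/4)
R(Q, u) = 5/28 (R(Q, u) = 1/4 + (1/4)*(-2/7) = 1/4 - 1/14 = 5/28)
(R(6, -6)*74)*13 = ((5/28)*74)*13 = (185/14)*13 = 2405/14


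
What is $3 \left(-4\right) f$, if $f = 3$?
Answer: $-36$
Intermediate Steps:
$3 \left(-4\right) f = 3 \left(-4\right) 3 = \left(-12\right) 3 = -36$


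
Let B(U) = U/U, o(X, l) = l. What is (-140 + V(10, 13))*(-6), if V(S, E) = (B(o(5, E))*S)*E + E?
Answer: -18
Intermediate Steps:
B(U) = 1
V(S, E) = E + E*S (V(S, E) = (1*S)*E + E = S*E + E = E*S + E = E + E*S)
(-140 + V(10, 13))*(-6) = (-140 + 13*(1 + 10))*(-6) = (-140 + 13*11)*(-6) = (-140 + 143)*(-6) = 3*(-6) = -18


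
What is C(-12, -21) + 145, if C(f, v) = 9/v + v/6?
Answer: 1975/14 ≈ 141.07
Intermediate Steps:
C(f, v) = 9/v + v/6 (C(f, v) = 9/v + v*(1/6) = 9/v + v/6)
C(-12, -21) + 145 = (9/(-21) + (1/6)*(-21)) + 145 = (9*(-1/21) - 7/2) + 145 = (-3/7 - 7/2) + 145 = -55/14 + 145 = 1975/14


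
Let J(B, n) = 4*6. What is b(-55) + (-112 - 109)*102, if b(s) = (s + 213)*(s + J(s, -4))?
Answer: -27440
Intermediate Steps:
J(B, n) = 24
b(s) = (24 + s)*(213 + s) (b(s) = (s + 213)*(s + 24) = (213 + s)*(24 + s) = (24 + s)*(213 + s))
b(-55) + (-112 - 109)*102 = (5112 + (-55)**2 + 237*(-55)) + (-112 - 109)*102 = (5112 + 3025 - 13035) - 221*102 = -4898 - 22542 = -27440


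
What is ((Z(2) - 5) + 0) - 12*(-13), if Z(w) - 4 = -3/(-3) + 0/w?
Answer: 156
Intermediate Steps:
Z(w) = 5 (Z(w) = 4 + (-3/(-3) + 0/w) = 4 + (-3*(-⅓) + 0) = 4 + (1 + 0) = 4 + 1 = 5)
((Z(2) - 5) + 0) - 12*(-13) = ((5 - 5) + 0) - 12*(-13) = (0 + 0) + 156 = 0 + 156 = 156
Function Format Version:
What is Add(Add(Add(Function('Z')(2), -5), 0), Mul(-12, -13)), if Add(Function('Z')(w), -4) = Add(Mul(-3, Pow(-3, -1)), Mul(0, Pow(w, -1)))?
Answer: 156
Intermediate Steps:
Function('Z')(w) = 5 (Function('Z')(w) = Add(4, Add(Mul(-3, Pow(-3, -1)), Mul(0, Pow(w, -1)))) = Add(4, Add(Mul(-3, Rational(-1, 3)), 0)) = Add(4, Add(1, 0)) = Add(4, 1) = 5)
Add(Add(Add(Function('Z')(2), -5), 0), Mul(-12, -13)) = Add(Add(Add(5, -5), 0), Mul(-12, -13)) = Add(Add(0, 0), 156) = Add(0, 156) = 156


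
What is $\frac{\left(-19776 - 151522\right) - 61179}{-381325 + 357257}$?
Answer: $\frac{232477}{24068} \approx 9.6592$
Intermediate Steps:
$\frac{\left(-19776 - 151522\right) - 61179}{-381325 + 357257} = \frac{-171298 - 61179}{-24068} = \left(-171298 - 61179\right) \left(- \frac{1}{24068}\right) = \left(-232477\right) \left(- \frac{1}{24068}\right) = \frac{232477}{24068}$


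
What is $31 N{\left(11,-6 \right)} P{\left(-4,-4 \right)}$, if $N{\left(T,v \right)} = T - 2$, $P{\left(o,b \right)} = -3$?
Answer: $-837$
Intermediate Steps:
$N{\left(T,v \right)} = -2 + T$
$31 N{\left(11,-6 \right)} P{\left(-4,-4 \right)} = 31 \left(-2 + 11\right) \left(-3\right) = 31 \cdot 9 \left(-3\right) = 279 \left(-3\right) = -837$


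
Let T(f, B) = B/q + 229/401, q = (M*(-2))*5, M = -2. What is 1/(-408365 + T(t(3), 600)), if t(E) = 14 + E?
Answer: -401/163742106 ≈ -2.4490e-6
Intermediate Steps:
q = 20 (q = -2*(-2)*5 = 4*5 = 20)
T(f, B) = 229/401 + B/20 (T(f, B) = B/20 + 229/401 = 229/401 + B/20)
1/(-408365 + T(t(3), 600)) = 1/(-408365 + (229/401 + (1/20)*600)) = 1/(-408365 + (229/401 + 30)) = 1/(-408365 + 12259/401) = 1/(-163742106/401) = -401/163742106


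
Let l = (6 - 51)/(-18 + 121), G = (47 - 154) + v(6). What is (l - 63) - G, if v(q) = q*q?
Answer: 779/103 ≈ 7.5631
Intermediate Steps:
v(q) = q**2
G = -71 (G = (47 - 154) + 6**2 = -107 + 36 = -71)
l = -45/103 ≈ -0.43689
(l - 63) - G = (-45/103 - 63) - 1*(-71) = -6534/103 + 71 = 779/103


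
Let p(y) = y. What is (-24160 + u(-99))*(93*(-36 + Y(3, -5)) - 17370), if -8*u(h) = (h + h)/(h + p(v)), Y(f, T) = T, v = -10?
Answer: 223138735197/436 ≈ 5.1179e+8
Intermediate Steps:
u(h) = -h/(4*(-10 + h)) (u(h) = -(h + h)/(8*(h - 10)) = -2*h/(8*(-10 + h)) = -h/(4*(-10 + h)))
(-24160 + u(-99))*(93*(-36 + Y(3, -5)) - 17370) = (-24160 - 1*(-99)/(-40 + 4*(-99)))*(93*(-36 - 5) - 17370) = (-24160 - 1*(-99)/(-40 - 396))*(93*(-41) - 17370) = (-24160 - 1*(-99)/(-436))*(-3813 - 17370) = (-24160 - 1*(-99)*(-1/436))*(-21183) = (-24160 - 99/436)*(-21183) = -10533859/436*(-21183) = 223138735197/436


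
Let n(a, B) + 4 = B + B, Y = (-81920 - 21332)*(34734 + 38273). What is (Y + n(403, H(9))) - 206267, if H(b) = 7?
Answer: -7538325021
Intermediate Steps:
Y = -7538118764 (Y = -103252*73007 = -7538118764)
n(a, B) = -4 + 2*B (n(a, B) = -4 + (B + B) = -4 + 2*B)
(Y + n(403, H(9))) - 206267 = (-7538118764 + (-4 + 2*7)) - 206267 = (-7538118764 + (-4 + 14)) - 206267 = (-7538118764 + 10) - 206267 = -7538118754 - 206267 = -7538325021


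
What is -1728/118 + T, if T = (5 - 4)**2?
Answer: -805/59 ≈ -13.644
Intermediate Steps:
T = 1 (T = 1**2 = 1)
-1728/118 + T = -1728/118 + 1 = -12*72/59 + 1 = -864/59 + 1 = -805/59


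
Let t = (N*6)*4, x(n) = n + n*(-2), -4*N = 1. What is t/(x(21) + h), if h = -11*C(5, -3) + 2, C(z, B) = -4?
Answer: -6/25 ≈ -0.24000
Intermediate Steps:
N = -1/4 (N = -1/4*1 = -1/4 ≈ -0.25000)
x(n) = -n (x(n) = n - 2*n = -n)
h = 46 (h = -11*(-4) + 2 = 44 + 2 = 46)
t = -6 (t = -1/4*6*4 = -3/2*4 = -6)
t/(x(21) + h) = -6/(-1*21 + 46) = -6/(-21 + 46) = -6/25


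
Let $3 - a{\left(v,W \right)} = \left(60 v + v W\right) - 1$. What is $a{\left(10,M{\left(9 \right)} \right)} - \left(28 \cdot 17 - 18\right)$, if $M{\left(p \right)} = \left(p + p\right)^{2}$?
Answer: $-4294$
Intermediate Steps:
$M{\left(p \right)} = 4 p^{2}$ ($M{\left(p \right)} = \left(2 p\right)^{2} = 4 p^{2}$)
$a{\left(v,W \right)} = 4 - 60 v - W v$ ($a{\left(v,W \right)} = 3 - \left(\left(60 v + v W\right) - 1\right) = 3 - \left(\left(60 v + W v\right) - 1\right) = 3 - \left(-1 + 60 v + W v\right) = 4 - 60 v - W v$)
$a{\left(10,M{\left(9 \right)} \right)} - \left(28 \cdot 17 - 18\right) = \left(4 - 600 - 4 \cdot 9^{2} \cdot 10\right) - \left(28 \cdot 17 - 18\right) = \left(4 - 600 - 4 \cdot 81 \cdot 10\right) - \left(476 - 18\right) = \left(4 - 600 - 324 \cdot 10\right) - 458 = \left(4 - 600 - 3240\right) - 458 = -3836 - 458 = -4294$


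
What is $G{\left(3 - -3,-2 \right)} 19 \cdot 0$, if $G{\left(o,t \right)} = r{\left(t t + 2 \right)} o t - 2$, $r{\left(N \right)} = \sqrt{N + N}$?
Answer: $0$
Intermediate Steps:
$r{\left(N \right)} = \sqrt{2} \sqrt{N}$ ($r{\left(N \right)} = \sqrt{2 N} = \sqrt{2} \sqrt{N}$)
$G{\left(o,t \right)} = -2 + o t \sqrt{2} \sqrt{2 + t^{2}}$ ($G{\left(o,t \right)} = \sqrt{2} \sqrt{t t + 2} o t - 2 = \sqrt{2} \sqrt{t^{2} + 2} o t - 2 = \sqrt{2} \sqrt{2 + t^{2}} o t - 2 = o \sqrt{2} \sqrt{2 + t^{2}} t - 2 = o t \sqrt{2} \sqrt{2 + t^{2}} - 2 = -2 + o t \sqrt{2} \sqrt{2 + t^{2}}$)
$G{\left(3 - -3,-2 \right)} 19 \cdot 0 = \left(-2 + \left(3 - -3\right) \left(-2\right) \sqrt{4 + 2 \left(-2\right)^{2}}\right) 19 \cdot 0 = \left(-2 + \left(3 + 3\right) \left(-2\right) \sqrt{4 + 2 \cdot 4}\right) 19 \cdot 0 = \left(-2 + 6 \left(-2\right) \sqrt{4 + 8}\right) 19 \cdot 0 = \left(-2 + 6 \left(-2\right) \sqrt{12}\right) 19 \cdot 0 = \left(-2 + 6 \left(-2\right) 2 \sqrt{3}\right) 19 \cdot 0 = \left(-2 - 24 \sqrt{3}\right) 19 \cdot 0 = \left(-38 - 456 \sqrt{3}\right) 0 = 0$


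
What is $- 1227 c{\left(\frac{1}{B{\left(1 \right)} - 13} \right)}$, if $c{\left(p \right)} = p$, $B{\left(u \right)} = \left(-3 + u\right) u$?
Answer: $\frac{409}{5} \approx 81.8$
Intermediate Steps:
$B{\left(u \right)} = u \left(-3 + u\right)$
$- 1227 c{\left(\frac{1}{B{\left(1 \right)} - 13} \right)} = - \frac{1227}{1 \left(-3 + 1\right) - 13} = - \frac{1227}{1 \left(-2\right) - 13} = - \frac{1227}{-2 - 13} = - \frac{1227}{-15} = \left(-1227\right) \left(- \frac{1}{15}\right) = \frac{409}{5}$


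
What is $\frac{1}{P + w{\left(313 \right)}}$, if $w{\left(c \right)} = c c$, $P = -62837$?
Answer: $\frac{1}{35132} \approx 2.8464 \cdot 10^{-5}$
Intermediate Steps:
$w{\left(c \right)} = c^{2}$
$\frac{1}{P + w{\left(313 \right)}} = \frac{1}{-62837 + 313^{2}} = \frac{1}{-62837 + 97969} = \frac{1}{35132}$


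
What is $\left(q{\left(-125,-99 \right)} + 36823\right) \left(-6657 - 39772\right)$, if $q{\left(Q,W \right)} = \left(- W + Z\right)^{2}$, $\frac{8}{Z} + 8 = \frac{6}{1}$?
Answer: $-2128676792$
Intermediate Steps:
$Z = -4$ ($Z = \frac{8}{-8 + \frac{6}{1}} = \frac{8}{-8 + 6 \cdot 1} = \frac{8}{-8 + 6} = \frac{8}{-2} = 8 \left(- \frac{1}{2}\right) = -4$)
$q{\left(Q,W \right)} = \left(-4 - W\right)^{2}$ ($q{\left(Q,W \right)} = \left(- W - 4\right)^{2} = \left(-4 - W\right)^{2}$)
$\left(q{\left(-125,-99 \right)} + 36823\right) \left(-6657 - 39772\right) = \left(\left(4 - 99\right)^{2} + 36823\right) \left(-6657 - 39772\right) = \left(\left(-95\right)^{2} + 36823\right) \left(-46429\right) = \left(9025 + 36823\right) \left(-46429\right) = 45848 \left(-46429\right) = -2128676792$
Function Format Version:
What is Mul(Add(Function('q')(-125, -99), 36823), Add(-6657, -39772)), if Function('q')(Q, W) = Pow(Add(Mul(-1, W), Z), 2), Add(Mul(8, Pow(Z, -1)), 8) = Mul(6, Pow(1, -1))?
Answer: -2128676792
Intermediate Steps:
Z = -4 (Z = Mul(8, Pow(Add(-8, Mul(6, Pow(1, -1))), -1)) = Mul(8, Pow(Add(-8, Mul(6, 1)), -1)) = Mul(8, Pow(Add(-8, 6), -1)) = Mul(8, Pow(-2, -1)) = Mul(8, Rational(-1, 2)) = -4)
Function('q')(Q, W) = Pow(Add(-4, Mul(-1, W)), 2) (Function('q')(Q, W) = Pow(Add(Mul(-1, W), -4), 2) = Pow(Add(-4, Mul(-1, W)), 2))
Mul(Add(Function('q')(-125, -99), 36823), Add(-6657, -39772)) = Mul(Add(Pow(Add(4, -99), 2), 36823), Add(-6657, -39772)) = Mul(Add(Pow(-95, 2), 36823), -46429) = Mul(Add(9025, 36823), -46429) = Mul(45848, -46429) = -2128676792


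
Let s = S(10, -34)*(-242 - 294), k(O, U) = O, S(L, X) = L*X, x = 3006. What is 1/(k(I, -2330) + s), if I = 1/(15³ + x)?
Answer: 6381/1162873441 ≈ 5.4873e-6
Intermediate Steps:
I = 1/6381 (I = 1/(15³ + 3006) = 1/(3375 + 3006) = 1/6381 ≈ 0.00015672)
s = 182240 (s = (10*(-34))*(-242 - 294) = -340*(-536) = 182240)
1/(k(I, -2330) + s) = 1/(1/6381 + 182240) = 1/(1162873441/6381) = 6381/1162873441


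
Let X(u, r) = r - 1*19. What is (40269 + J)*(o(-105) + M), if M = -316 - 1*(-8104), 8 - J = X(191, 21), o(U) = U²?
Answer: 757693575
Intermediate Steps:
X(u, r) = -19 + r (X(u, r) = r - 19 = -19 + r)
J = 6 (J = 8 - (-19 + 21) = 8 - 1*2 = 8 - 2 = 6)
M = 7788 (M = -316 + 8104 = 7788)
(40269 + J)*(o(-105) + M) = (40269 + 6)*((-105)² + 7788) = 40275*(11025 + 7788) = 40275*18813 = 757693575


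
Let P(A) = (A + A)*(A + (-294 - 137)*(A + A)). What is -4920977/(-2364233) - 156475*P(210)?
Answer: 28093572646456155977/2364233 ≈ 1.1883e+13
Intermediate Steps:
P(A) = -1722*A² (P(A) = (2*A)*(A - 862*A) = (2*A)*(-861*A) = -1722*A²)
-4920977/(-2364233) - 156475*P(210) = -4920977/(-2364233) - 156475*(-1722*210²) = -4920977*(-1/2364233) - 156475*(-1722*44100) = 4920977/2364233 - 156475/(1/(-75940200)) = 4920977/2364233 - 156475/(-1/75940200) = 4920977/2364233 - 156475*(-75940200) = 4920977/2364233 + 11882742795000 = 28093572646456155977/2364233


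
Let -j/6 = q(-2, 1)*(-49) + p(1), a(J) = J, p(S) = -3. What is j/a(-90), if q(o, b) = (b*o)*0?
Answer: -1/5 ≈ -0.20000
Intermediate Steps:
q(o, b) = 0
j = 18 (j = -6*(0*(-49) - 3) = -6*(0 - 3) = -6*(-3) = 18)
j/a(-90) = 18/(-90) = 18*(-1/90) = -1/5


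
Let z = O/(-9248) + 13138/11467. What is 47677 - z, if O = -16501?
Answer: 5055683329241/106046816 ≈ 47674.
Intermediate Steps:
z = 310717191/106046816 (z = -16501/(-9248) + 13138/11467 = -16501*(-1/9248) + 13138*(1/11467) = 16501/9248 + 13138/11467 = 310717191/106046816 ≈ 2.9300)
47677 - z = 47677 - 1*310717191/106046816 = 47677 - 310717191/106046816 = 5055683329241/106046816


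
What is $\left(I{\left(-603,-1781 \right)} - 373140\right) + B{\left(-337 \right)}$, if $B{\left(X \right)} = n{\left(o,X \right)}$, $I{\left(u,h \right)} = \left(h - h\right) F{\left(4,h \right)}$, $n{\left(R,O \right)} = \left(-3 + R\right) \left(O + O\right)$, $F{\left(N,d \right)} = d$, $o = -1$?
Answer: $-370444$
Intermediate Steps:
$n{\left(R,O \right)} = 2 O \left(-3 + R\right)$ ($n{\left(R,O \right)} = \left(-3 + R\right) 2 O = 2 O \left(-3 + R\right)$)
$I{\left(u,h \right)} = 0$ ($I{\left(u,h \right)} = \left(h - h\right) h = 0 h = 0$)
$B{\left(X \right)} = - 8 X$ ($B{\left(X \right)} = 2 X \left(-3 - 1\right) = 2 X \left(-4\right) = - 8 X$)
$\left(I{\left(-603,-1781 \right)} - 373140\right) + B{\left(-337 \right)} = \left(0 - 373140\right) - -2696 = \left(0 - 373140\right) + 2696 = -373140 + 2696 = -370444$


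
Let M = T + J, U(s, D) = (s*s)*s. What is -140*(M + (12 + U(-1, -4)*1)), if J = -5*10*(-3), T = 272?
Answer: -60620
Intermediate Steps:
U(s, D) = s³ (U(s, D) = s²*s = s³)
J = 150 (J = -50*(-3) = 150)
M = 422 (M = 272 + 150 = 422)
-140*(M + (12 + U(-1, -4)*1)) = -140*(422 + (12 + (-1)³*1)) = -140*(422 + (12 - 1*1)) = -140*(422 + (12 - 1)) = -140*(422 + 11) = -140*433 = -60620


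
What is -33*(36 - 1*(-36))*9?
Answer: -21384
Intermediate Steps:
-33*(36 - 1*(-36))*9 = -33*(36 + 36)*9 = -33*72*9 = -2376*9 = -21384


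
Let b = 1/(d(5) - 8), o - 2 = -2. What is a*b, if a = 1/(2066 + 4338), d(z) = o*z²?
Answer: -1/51232 ≈ -1.9519e-5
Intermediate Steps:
o = 0 (o = 2 - 2 = 0)
d(z) = 0 (d(z) = 0*z² = 0)
b = -⅛ (b = 1/(0 - 8) = 1/(-8) = -⅛ ≈ -0.12500)
a = 1/6404 ≈ 0.00015615
a*b = (1/6404)*(-⅛) = -1/51232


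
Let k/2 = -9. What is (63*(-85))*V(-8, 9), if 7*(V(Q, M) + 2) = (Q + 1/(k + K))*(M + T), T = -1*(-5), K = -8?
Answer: 1258425/13 ≈ 96802.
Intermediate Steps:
T = 5
k = -18 (k = 2*(-9) = -18)
V(Q, M) = -2 + (5 + M)*(-1/26 + Q)/7 (V(Q, M) = -2 + ((Q + 1/(-18 - 8))*(M + 5))/7 = -2 + ((Q + 1/(-26))*(5 + M))/7 = -2 + ((Q - 1/26)*(5 + M))/7 = -2 + ((-1/26 + Q)*(5 + M))/7 = -2 + ((5 + M)*(-1/26 + Q))/7 = -2 + (5 + M)*(-1/26 + Q)/7)
(63*(-85))*V(-8, 9) = (63*(-85))*(-369/182 - 1/182*9 + (5/7)*(-8) + (⅐)*9*(-8)) = -5355*(-369/182 - 9/182 - 40/7 - 72/7) = -5355*(-235/13) = 1258425/13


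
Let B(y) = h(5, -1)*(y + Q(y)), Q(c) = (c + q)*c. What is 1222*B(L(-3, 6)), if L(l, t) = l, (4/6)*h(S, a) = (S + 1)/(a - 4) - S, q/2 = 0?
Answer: -340938/5 ≈ -68188.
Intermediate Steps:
q = 0 (q = 2*0 = 0)
h(S, a) = -3*S/2 + 3*(1 + S)/(2*(-4 + a)) (h(S, a) = 3*((S + 1)/(a - 4) - S)/2 = 3*((1 + S)/(-4 + a) - S)/2 = 3*(-S + (1 + S)/(-4 + a))/2 = -3*S/2 + 3*(1 + S)/(2*(-4 + a)))
Q(c) = c**2 (Q(c) = (c + 0)*c = c*c = c**2)
B(y) = -93*y/10 - 93*y**2/10 (B(y) = (3*(1 + 5*5 - 1*5*(-1))/(2*(-4 - 1)))*(y + y**2) = ((3/2)*(1 + 25 + 5)/(-5))*(y + y**2) = ((3/2)*(-1/5)*31)*(y + y**2) = -93*(y + y**2)/10 = -93*y/10 - 93*y**2/10)
1222*B(L(-3, 6)) = 1222*((93/10)*(-3)*(-1 - 1*(-3))) = 1222*((93/10)*(-3)*(-1 + 3)) = 1222*((93/10)*(-3)*2) = 1222*(-279/5) = -340938/5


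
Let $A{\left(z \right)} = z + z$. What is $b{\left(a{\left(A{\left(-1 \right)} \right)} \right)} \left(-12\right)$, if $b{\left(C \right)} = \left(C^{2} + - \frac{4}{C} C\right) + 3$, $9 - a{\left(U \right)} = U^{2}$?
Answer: $-288$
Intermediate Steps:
$A{\left(z \right)} = 2 z$
$a{\left(U \right)} = 9 - U^{2}$
$b{\left(C \right)} = -1 + C^{2}$ ($b{\left(C \right)} = \left(C^{2} - 4\right) + 3 = \left(-4 + C^{2}\right) + 3 = -1 + C^{2}$)
$b{\left(a{\left(A{\left(-1 \right)} \right)} \right)} \left(-12\right) = \left(-1 + \left(9 - \left(2 \left(-1\right)\right)^{2}\right)^{2}\right) \left(-12\right) = \left(-1 + \left(9 - \left(-2\right)^{2}\right)^{2}\right) \left(-12\right) = \left(-1 + \left(9 - 4\right)^{2}\right) \left(-12\right) = \left(-1 + 5^{2}\right) \left(-12\right) = \left(-1 + 25\right) \left(-12\right) = 24 \left(-12\right) = -288$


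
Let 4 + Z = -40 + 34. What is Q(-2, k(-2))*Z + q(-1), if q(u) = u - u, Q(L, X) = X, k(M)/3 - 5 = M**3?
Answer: 90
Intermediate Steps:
k(M) = 15 + 3*M**3
Z = -10 (Z = -4 + (-40 + 34) = -4 - 6 = -10)
q(u) = 0
Q(-2, k(-2))*Z + q(-1) = (15 + 3*(-2)**3)*(-10) + 0 = (15 + 3*(-8))*(-10) + 0 = (15 - 24)*(-10) + 0 = -9*(-10) + 0 = 90 + 0 = 90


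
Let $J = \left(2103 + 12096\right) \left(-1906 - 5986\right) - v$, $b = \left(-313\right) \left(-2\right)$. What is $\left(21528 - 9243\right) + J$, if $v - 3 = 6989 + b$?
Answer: $-112053841$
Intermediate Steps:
$b = 626$
$v = 7618$ ($v = 3 + \left(6989 + 626\right) = 3 + 7615 = 7618$)
$J = -112066126$ ($J = \left(2103 + 12096\right) \left(-1906 - 5986\right) - 7618 = 14199 \left(-7892\right) - 7618 = -112058508 - 7618 = -112066126$)
$\left(21528 - 9243\right) + J = \left(21528 - 9243\right) - 112066126 = 12285 - 112066126 = -112053841$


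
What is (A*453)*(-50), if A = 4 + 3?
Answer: -158550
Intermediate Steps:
A = 7
(A*453)*(-50) = (7*453)*(-50) = 3171*(-50) = -158550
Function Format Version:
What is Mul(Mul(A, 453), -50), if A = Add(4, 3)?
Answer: -158550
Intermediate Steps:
A = 7
Mul(Mul(A, 453), -50) = Mul(Mul(7, 453), -50) = Mul(3171, -50) = -158550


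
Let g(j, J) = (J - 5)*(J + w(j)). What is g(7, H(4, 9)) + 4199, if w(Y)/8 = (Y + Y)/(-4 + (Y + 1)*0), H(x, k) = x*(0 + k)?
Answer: 4447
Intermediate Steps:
H(x, k) = k*x (H(x, k) = x*k = k*x)
w(Y) = -4*Y (w(Y) = 8*((Y + Y)/(-4 + (Y + 1)*0)) = 8*((2*Y)/(-4 + (1 + Y)*0)) = 8*((2*Y)/(-4 + 0)) = 8*((2*Y)/(-4)) = 8*((2*Y)*(-1/4)) = 8*(-Y/2) = -4*Y)
g(j, J) = (-5 + J)*(J - 4*j) (g(j, J) = (J - 5)*(J - 4*j) = (-5 + J)*(J - 4*j))
g(7, H(4, 9)) + 4199 = ((9*4)**2 - 45*4 + 20*7 - 4*9*4*7) + 4199 = (36**2 - 5*36 + 140 - 4*36*7) + 4199 = (1296 - 180 + 140 - 1008) + 4199 = 248 + 4199 = 4447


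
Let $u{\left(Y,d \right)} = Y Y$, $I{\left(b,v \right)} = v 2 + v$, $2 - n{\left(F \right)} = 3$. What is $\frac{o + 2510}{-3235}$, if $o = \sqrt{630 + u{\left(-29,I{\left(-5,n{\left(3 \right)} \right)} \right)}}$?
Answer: $- \frac{502}{647} - \frac{\sqrt{1471}}{3235} \approx -0.78774$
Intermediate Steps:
$n{\left(F \right)} = -1$ ($n{\left(F \right)} = 2 - 3 = -1$)
$I{\left(b,v \right)} = 3 v$ ($I{\left(b,v \right)} = 2 v + v = 3 v$)
$u{\left(Y,d \right)} = Y^{2}$
$o = \sqrt{1471}$ ($o = \sqrt{630 + \left(-29\right)^{2}} = \sqrt{630 + 841} = \sqrt{1471} \approx 38.354$)
$\frac{o + 2510}{-3235} = \frac{\sqrt{1471} + 2510}{-3235} = \left(2510 + \sqrt{1471}\right) \left(- \frac{1}{3235}\right) = - \frac{502}{647} - \frac{\sqrt{1471}}{3235}$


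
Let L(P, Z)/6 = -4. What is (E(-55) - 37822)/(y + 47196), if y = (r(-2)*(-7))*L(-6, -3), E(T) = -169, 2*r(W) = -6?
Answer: -37991/46692 ≈ -0.81365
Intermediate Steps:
r(W) = -3 (r(W) = (½)*(-6) = -3)
L(P, Z) = -24 (L(P, Z) = 6*(-4) = -24)
y = -504 (y = -3*(-7)*(-24) = 21*(-24) = -504)
(E(-55) - 37822)/(y + 47196) = (-169 - 37822)/(-504 + 47196) = -37991/46692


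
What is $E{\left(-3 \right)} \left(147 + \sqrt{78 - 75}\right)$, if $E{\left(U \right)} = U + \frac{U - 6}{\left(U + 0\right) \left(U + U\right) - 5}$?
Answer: $- \frac{7056}{13} - \frac{48 \sqrt{3}}{13} \approx -549.16$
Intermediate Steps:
$E{\left(U \right)} = U + \frac{-6 + U}{-5 + 2 U^{2}}$ ($E{\left(U \right)} = U + \frac{-6 + U}{U 2 U - 5} = U + \frac{-6 + U}{2 U^{2} - 5} = U + \frac{-6 + U}{-5 + 2 U^{2}}$)
$E{\left(-3 \right)} \left(147 + \sqrt{78 - 75}\right) = \frac{2 \left(-3 + \left(-3\right)^{3} - -6\right)}{-5 + 2 \left(-3\right)^{2}} \left(147 + \sqrt{78 - 75}\right) = \frac{2 \left(-3 - 27 + 6\right)}{-5 + 2 \cdot 9} \left(147 + \sqrt{3}\right) = 2 \frac{1}{-5 + 18} \left(-24\right) \left(147 + \sqrt{3}\right) = 2 \cdot \frac{1}{13} \left(-24\right) \left(147 + \sqrt{3}\right) = - \frac{48 \left(147 + \sqrt{3}\right)}{13} = - \frac{7056}{13} - \frac{48 \sqrt{3}}{13}$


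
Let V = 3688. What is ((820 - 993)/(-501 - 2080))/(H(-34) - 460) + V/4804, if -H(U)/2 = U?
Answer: 932627571/1215114152 ≈ 0.76752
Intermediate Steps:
H(U) = -2*U
((820 - 993)/(-501 - 2080))/(H(-34) - 460) + V/4804 = ((820 - 993)/(-501 - 2080))/(-2*(-34) - 460) + 3688/4804 = (-173/(-2581))/(68 - 460) + 3688*(1/4804) = -173*(-1/2581)/(-392) + 922/1201 = (173/2581)*(-1/392) + 922/1201 = -173/1011752 + 922/1201 = 932627571/1215114152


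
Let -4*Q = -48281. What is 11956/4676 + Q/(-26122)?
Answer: 36553449/17449496 ≈ 2.0948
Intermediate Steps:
Q = 48281/4 (Q = -¼*(-48281) = 48281/4 ≈ 12070.)
11956/4676 + Q/(-26122) = 11956/4676 + (48281/4)/(-26122) = 11956*(1/4676) + (48281/4)*(-1/26122) = 427/167 - 48281/104488 = 36553449/17449496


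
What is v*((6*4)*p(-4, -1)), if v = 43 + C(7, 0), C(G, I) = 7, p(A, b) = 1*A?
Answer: -4800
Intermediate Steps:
p(A, b) = A
v = 50 (v = 43 + 7 = 50)
v*((6*4)*p(-4, -1)) = 50*((6*4)*(-4)) = 50*(24*(-4)) = 50*(-96) = -4800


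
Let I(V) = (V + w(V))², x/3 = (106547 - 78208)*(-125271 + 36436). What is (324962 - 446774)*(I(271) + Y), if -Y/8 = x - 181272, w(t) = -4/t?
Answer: -540529594093619379540/73441 ≈ -7.3601e+15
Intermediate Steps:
x = -7552485195 (x = 3*((106547 - 78208)*(-125271 + 36436)) = 3*(28339*(-88835)) = 3*(-2517495065) = -7552485195)
I(V) = (V - 4/V)²
Y = 60421331736 (Y = -8*(-7552485195 - 181272) = -8*(-7552666467) = 60421331736)
(324962 - 446774)*(I(271) + Y) = (324962 - 446774)*((-4 + 271²)²/271² + 60421331736) = -121812*((-4 + 73441)²/73441 + 60421331736) = -121812*((1/73441)*73437² + 60421331736) = -121812*((1/73441)*5392992969 + 60421331736) = -121812*(5392992969/73441 + 60421331736) = -121812*4437408417016545/73441 = -540529594093619379540/73441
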